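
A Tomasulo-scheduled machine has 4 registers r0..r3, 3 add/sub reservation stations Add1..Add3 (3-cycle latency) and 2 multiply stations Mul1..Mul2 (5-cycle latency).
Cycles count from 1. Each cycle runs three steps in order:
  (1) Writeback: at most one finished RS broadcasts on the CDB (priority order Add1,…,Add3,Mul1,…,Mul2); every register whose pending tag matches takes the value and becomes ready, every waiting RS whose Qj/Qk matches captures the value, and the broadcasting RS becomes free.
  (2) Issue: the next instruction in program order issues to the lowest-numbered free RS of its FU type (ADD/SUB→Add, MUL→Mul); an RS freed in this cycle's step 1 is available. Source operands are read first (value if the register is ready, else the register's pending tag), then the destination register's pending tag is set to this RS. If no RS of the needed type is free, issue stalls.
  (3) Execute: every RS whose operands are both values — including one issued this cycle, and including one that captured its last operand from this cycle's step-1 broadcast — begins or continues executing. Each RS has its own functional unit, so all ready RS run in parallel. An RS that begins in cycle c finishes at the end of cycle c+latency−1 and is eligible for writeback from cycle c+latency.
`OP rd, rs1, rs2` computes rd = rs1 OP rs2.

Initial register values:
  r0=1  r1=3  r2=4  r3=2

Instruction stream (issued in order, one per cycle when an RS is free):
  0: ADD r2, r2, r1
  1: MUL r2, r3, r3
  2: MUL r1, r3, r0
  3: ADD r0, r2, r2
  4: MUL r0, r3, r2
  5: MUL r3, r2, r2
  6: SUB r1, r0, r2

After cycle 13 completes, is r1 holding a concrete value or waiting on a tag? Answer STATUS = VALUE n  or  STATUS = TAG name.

STATUS = TAG Add2

  c1: issue ADD r2<-Add1  regs: r0:1,r1:3,r2:Add1,r3:2
  c2: issue MUL r2<-Mul1  regs: r0:1,r1:3,r2:Mul1,r3:2
  c3: issue MUL r1<-Mul2  regs: r0:1,r1:Mul2,r2:Mul1,r3:2
  c4: CDB Add1=7; issue ADD r0<-Add1  regs: r0:Add1,r1:Mul2,r2:Mul1,r3:2
  c5: stall  regs: r0:Add1,r1:Mul2,r2:Mul1,r3:2
  c6: stall  regs: r0:Add1,r1:Mul2,r2:Mul1,r3:2
  c7: CDB Mul1=4; issue MUL r0<-Mul1  regs: r0:Mul1,r1:Mul2,r2:4,r3:2
  c8: CDB Mul2=2; issue MUL r3<-Mul2  regs: r0:Mul1,r1:2,r2:4,r3:Mul2
  c9: issue SUB r1<-Add2  regs: r0:Mul1,r1:Add2,r2:4,r3:Mul2
  c10: CDB Add1=8  regs: r0:Mul1,r1:Add2,r2:4,r3:Mul2
  c11: -  regs: r0:Mul1,r1:Add2,r2:4,r3:Mul2
  c12: CDB Mul1=8  regs: r0:8,r1:Add2,r2:4,r3:Mul2
  c13: CDB Mul2=16  regs: r0:8,r1:Add2,r2:4,r3:16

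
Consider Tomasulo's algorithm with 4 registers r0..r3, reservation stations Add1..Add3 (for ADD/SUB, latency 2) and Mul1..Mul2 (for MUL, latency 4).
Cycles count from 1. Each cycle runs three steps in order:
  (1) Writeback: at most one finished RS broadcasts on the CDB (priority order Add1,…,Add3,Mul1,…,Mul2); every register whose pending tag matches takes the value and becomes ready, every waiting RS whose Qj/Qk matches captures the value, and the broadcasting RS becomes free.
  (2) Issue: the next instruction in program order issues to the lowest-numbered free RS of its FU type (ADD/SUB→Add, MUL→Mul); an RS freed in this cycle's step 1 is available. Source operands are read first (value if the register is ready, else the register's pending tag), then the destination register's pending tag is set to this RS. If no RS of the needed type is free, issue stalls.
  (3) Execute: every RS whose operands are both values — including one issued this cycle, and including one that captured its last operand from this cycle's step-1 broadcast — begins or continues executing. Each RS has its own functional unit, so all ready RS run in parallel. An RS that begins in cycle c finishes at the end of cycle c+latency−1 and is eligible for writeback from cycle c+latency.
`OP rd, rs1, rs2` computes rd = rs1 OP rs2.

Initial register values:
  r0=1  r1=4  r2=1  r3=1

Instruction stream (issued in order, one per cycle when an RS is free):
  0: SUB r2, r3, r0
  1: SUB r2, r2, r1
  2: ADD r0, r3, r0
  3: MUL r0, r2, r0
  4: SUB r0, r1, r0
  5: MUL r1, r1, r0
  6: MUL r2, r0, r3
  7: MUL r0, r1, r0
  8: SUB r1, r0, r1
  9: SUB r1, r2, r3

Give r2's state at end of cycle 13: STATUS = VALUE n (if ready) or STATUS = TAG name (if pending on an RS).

c1: issue SUB r2<-Add1 | r0:1,r1:4,r2:Add1,r3:1
c2: issue SUB r2<-Add2 | r0:1,r1:4,r2:Add2,r3:1
c3: CDB Add1=0; issue ADD r0<-Add1 | r0:Add1,r1:4,r2:Add2,r3:1
c4: issue MUL r0<-Mul1 | r0:Mul1,r1:4,r2:Add2,r3:1
c5: CDB Add1=2; issue SUB r0<-Add1 | r0:Add1,r1:4,r2:Add2,r3:1
c6: CDB Add2=-4; issue MUL r1<-Mul2 | r0:Add1,r1:Mul2,r2:-4,r3:1
c7: stall | r0:Add1,r1:Mul2,r2:-4,r3:1
c8: stall | r0:Add1,r1:Mul2,r2:-4,r3:1
c9: stall | r0:Add1,r1:Mul2,r2:-4,r3:1
c10: CDB Mul1=-8; issue MUL r2<-Mul1 | r0:Add1,r1:Mul2,r2:Mul1,r3:1
c11: stall | r0:Add1,r1:Mul2,r2:Mul1,r3:1
c12: CDB Add1=12; stall | r0:12,r1:Mul2,r2:Mul1,r3:1
c13: stall | r0:12,r1:Mul2,r2:Mul1,r3:1

STATUS = TAG Mul1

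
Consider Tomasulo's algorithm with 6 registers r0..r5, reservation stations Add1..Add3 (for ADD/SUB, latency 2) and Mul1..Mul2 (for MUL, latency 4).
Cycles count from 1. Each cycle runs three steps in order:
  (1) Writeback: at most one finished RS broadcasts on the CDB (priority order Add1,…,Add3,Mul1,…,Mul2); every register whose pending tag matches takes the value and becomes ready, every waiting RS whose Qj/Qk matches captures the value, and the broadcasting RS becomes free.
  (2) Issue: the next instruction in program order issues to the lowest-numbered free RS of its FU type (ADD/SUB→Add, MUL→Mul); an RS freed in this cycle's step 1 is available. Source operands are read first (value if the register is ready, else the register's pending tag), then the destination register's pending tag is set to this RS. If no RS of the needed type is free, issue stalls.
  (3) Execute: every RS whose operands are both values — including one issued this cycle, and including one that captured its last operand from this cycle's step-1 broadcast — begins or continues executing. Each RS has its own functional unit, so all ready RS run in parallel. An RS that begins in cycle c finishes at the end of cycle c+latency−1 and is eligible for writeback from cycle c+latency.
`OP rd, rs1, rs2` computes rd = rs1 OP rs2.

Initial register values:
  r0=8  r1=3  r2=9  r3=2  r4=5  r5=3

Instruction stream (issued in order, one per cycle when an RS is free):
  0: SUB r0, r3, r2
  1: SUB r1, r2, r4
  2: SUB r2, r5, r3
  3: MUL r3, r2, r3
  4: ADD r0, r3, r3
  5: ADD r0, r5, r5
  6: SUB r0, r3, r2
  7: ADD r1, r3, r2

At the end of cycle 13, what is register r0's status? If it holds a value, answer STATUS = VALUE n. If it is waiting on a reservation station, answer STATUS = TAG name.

c1: issue SUB r0<-Add1 | r0:Add1,r1:3,r2:9,r3:2,r4:5,r5:3
c2: issue SUB r1<-Add2 | r0:Add1,r1:Add2,r2:9,r3:2,r4:5,r5:3
c3: CDB Add1=-7; issue SUB r2<-Add1 | r0:-7,r1:Add2,r2:Add1,r3:2,r4:5,r5:3
c4: CDB Add2=4; issue MUL r3<-Mul1 | r0:-7,r1:4,r2:Add1,r3:Mul1,r4:5,r5:3
c5: CDB Add1=1; issue ADD r0<-Add1 | r0:Add1,r1:4,r2:1,r3:Mul1,r4:5,r5:3
c6: issue ADD r0<-Add2 | r0:Add2,r1:4,r2:1,r3:Mul1,r4:5,r5:3
c7: issue SUB r0<-Add3 | r0:Add3,r1:4,r2:1,r3:Mul1,r4:5,r5:3
c8: CDB Add2=6; issue ADD r1<-Add2 | r0:Add3,r1:Add2,r2:1,r3:Mul1,r4:5,r5:3
c9: CDB Mul1=2 | r0:Add3,r1:Add2,r2:1,r3:2,r4:5,r5:3
c10: - | r0:Add3,r1:Add2,r2:1,r3:2,r4:5,r5:3
c11: CDB Add1=4 | r0:Add3,r1:Add2,r2:1,r3:2,r4:5,r5:3
c12: CDB Add2=3 | r0:Add3,r1:3,r2:1,r3:2,r4:5,r5:3
c13: CDB Add3=1 | r0:1,r1:3,r2:1,r3:2,r4:5,r5:3

STATUS = VALUE 1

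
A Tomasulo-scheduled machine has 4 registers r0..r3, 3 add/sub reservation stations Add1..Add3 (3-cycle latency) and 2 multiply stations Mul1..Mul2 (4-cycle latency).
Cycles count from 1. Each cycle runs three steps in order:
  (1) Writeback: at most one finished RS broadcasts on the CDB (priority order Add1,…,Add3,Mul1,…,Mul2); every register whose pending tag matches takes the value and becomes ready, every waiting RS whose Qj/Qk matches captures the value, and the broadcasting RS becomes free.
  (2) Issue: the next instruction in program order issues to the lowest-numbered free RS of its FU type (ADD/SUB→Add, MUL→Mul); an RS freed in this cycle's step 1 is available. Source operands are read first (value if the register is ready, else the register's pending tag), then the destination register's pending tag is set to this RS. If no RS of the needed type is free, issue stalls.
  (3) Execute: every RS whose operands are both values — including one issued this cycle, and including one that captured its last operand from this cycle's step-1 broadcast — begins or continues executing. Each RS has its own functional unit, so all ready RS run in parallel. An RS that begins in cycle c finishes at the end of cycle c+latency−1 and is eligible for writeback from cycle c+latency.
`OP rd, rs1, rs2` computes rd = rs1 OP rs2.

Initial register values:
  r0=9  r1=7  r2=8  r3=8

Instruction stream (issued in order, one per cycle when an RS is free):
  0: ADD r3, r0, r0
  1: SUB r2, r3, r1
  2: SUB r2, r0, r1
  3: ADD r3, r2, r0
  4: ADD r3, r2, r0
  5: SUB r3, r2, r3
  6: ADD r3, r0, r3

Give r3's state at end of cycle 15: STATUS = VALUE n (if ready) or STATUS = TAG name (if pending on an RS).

cycle 1: issue ADD r3<-Add1 // r0:9,r1:7,r2:8,r3:Add1
cycle 2: issue SUB r2<-Add2 // r0:9,r1:7,r2:Add2,r3:Add1
cycle 3: issue SUB r2<-Add3 // r0:9,r1:7,r2:Add3,r3:Add1
cycle 4: CDB Add1=18; issue ADD r3<-Add1 // r0:9,r1:7,r2:Add3,r3:Add1
cycle 5: stall // r0:9,r1:7,r2:Add3,r3:Add1
cycle 6: CDB Add3=2; issue ADD r3<-Add3 // r0:9,r1:7,r2:2,r3:Add3
cycle 7: CDB Add2=11; issue SUB r3<-Add2 // r0:9,r1:7,r2:2,r3:Add2
cycle 8: stall // r0:9,r1:7,r2:2,r3:Add2
cycle 9: CDB Add1=11; issue ADD r3<-Add1 // r0:9,r1:7,r2:2,r3:Add1
cycle 10: CDB Add3=11 // r0:9,r1:7,r2:2,r3:Add1
cycle 11: - // r0:9,r1:7,r2:2,r3:Add1
cycle 12: - // r0:9,r1:7,r2:2,r3:Add1
cycle 13: CDB Add2=-9 // r0:9,r1:7,r2:2,r3:Add1
cycle 14: - // r0:9,r1:7,r2:2,r3:Add1
cycle 15: - // r0:9,r1:7,r2:2,r3:Add1

STATUS = TAG Add1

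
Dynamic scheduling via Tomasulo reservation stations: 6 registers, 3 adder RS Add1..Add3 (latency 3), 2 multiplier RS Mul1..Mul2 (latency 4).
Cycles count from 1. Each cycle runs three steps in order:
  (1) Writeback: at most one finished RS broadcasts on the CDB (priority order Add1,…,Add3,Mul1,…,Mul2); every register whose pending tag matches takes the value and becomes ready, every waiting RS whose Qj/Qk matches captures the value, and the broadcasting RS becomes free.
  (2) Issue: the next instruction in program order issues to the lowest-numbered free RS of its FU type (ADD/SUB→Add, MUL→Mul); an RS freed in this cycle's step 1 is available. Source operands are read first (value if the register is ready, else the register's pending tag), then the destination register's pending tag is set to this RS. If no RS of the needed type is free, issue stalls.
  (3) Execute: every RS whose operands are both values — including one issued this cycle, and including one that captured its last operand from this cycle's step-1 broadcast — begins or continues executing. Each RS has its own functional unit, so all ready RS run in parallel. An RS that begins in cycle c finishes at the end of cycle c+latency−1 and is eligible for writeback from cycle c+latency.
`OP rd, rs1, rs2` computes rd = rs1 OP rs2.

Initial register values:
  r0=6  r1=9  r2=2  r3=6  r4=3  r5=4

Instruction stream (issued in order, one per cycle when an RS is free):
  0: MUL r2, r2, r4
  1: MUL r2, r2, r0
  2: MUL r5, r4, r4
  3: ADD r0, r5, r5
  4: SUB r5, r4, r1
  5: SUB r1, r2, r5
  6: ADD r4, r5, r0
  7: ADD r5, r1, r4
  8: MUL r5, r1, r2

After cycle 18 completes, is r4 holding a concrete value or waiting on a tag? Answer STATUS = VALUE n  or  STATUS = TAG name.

cycle 1: issue MUL r2<-Mul1 // r0:6,r1:9,r2:Mul1,r3:6,r4:3,r5:4
cycle 2: issue MUL r2<-Mul2 // r0:6,r1:9,r2:Mul2,r3:6,r4:3,r5:4
cycle 3: stall // r0:6,r1:9,r2:Mul2,r3:6,r4:3,r5:4
cycle 4: stall // r0:6,r1:9,r2:Mul2,r3:6,r4:3,r5:4
cycle 5: CDB Mul1=6; issue MUL r5<-Mul1 // r0:6,r1:9,r2:Mul2,r3:6,r4:3,r5:Mul1
cycle 6: issue ADD r0<-Add1 // r0:Add1,r1:9,r2:Mul2,r3:6,r4:3,r5:Mul1
cycle 7: issue SUB r5<-Add2 // r0:Add1,r1:9,r2:Mul2,r3:6,r4:3,r5:Add2
cycle 8: issue SUB r1<-Add3 // r0:Add1,r1:Add3,r2:Mul2,r3:6,r4:3,r5:Add2
cycle 9: CDB Mul1=9; stall // r0:Add1,r1:Add3,r2:Mul2,r3:6,r4:3,r5:Add2
cycle 10: CDB Add2=-6; issue ADD r4<-Add2 // r0:Add1,r1:Add3,r2:Mul2,r3:6,r4:Add2,r5:-6
cycle 11: CDB Mul2=36; stall // r0:Add1,r1:Add3,r2:36,r3:6,r4:Add2,r5:-6
cycle 12: CDB Add1=18; issue ADD r5<-Add1 // r0:18,r1:Add3,r2:36,r3:6,r4:Add2,r5:Add1
cycle 13: issue MUL r5<-Mul1 // r0:18,r1:Add3,r2:36,r3:6,r4:Add2,r5:Mul1
cycle 14: CDB Add3=42 // r0:18,r1:42,r2:36,r3:6,r4:Add2,r5:Mul1
cycle 15: CDB Add2=12 // r0:18,r1:42,r2:36,r3:6,r4:12,r5:Mul1
cycle 16: - // r0:18,r1:42,r2:36,r3:6,r4:12,r5:Mul1
cycle 17: - // r0:18,r1:42,r2:36,r3:6,r4:12,r5:Mul1
cycle 18: CDB Add1=54 // r0:18,r1:42,r2:36,r3:6,r4:12,r5:Mul1

STATUS = VALUE 12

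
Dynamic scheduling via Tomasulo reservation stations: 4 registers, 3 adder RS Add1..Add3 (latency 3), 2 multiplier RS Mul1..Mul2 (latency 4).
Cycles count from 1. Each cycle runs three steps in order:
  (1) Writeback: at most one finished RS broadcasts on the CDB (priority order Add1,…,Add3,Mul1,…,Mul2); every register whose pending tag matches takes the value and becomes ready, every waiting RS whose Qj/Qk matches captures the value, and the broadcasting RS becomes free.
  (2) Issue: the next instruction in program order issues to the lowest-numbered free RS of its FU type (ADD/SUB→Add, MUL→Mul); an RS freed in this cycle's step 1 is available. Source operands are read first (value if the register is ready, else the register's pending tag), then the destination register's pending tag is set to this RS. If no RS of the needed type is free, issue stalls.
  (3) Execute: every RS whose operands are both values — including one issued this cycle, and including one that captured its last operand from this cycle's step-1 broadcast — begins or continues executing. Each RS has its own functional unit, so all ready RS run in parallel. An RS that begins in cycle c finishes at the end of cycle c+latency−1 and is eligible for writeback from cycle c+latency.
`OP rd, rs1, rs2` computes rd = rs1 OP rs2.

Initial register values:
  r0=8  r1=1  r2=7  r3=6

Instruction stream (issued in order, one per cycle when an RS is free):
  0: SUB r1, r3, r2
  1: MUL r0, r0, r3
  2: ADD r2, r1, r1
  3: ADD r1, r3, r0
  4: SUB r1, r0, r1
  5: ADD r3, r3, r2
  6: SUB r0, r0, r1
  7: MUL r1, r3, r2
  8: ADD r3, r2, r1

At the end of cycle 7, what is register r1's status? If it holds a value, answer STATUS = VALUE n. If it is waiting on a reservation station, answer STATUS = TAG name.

STATUS = TAG Add3

c1: issue SUB r1<-Add1 | r0:8,r1:Add1,r2:7,r3:6
c2: issue MUL r0<-Mul1 | r0:Mul1,r1:Add1,r2:7,r3:6
c3: issue ADD r2<-Add2 | r0:Mul1,r1:Add1,r2:Add2,r3:6
c4: CDB Add1=-1; issue ADD r1<-Add1 | r0:Mul1,r1:Add1,r2:Add2,r3:6
c5: issue SUB r1<-Add3 | r0:Mul1,r1:Add3,r2:Add2,r3:6
c6: CDB Mul1=48; stall | r0:48,r1:Add3,r2:Add2,r3:6
c7: CDB Add2=-2; issue ADD r3<-Add2 | r0:48,r1:Add3,r2:-2,r3:Add2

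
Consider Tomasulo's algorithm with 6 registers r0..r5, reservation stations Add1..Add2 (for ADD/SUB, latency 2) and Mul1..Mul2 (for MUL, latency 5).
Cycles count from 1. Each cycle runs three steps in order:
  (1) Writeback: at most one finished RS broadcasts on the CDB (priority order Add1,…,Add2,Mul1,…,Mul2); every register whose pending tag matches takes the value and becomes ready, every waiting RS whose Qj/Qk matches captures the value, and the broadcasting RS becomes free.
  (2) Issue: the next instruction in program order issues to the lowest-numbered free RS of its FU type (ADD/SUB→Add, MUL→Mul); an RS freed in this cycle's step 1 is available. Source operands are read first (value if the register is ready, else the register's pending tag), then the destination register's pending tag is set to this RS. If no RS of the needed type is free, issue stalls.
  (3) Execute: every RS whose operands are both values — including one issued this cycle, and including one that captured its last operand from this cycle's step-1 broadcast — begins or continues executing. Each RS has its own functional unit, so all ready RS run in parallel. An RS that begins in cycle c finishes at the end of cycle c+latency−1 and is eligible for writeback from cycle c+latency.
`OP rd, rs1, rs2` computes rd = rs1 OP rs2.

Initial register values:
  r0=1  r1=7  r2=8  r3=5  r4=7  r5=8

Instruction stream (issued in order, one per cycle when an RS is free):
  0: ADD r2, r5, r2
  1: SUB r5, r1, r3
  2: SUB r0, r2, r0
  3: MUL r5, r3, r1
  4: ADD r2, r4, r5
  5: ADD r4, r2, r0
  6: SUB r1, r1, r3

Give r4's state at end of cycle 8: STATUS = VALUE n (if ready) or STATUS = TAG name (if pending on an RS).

STATUS = TAG Add2

c1: issue ADD r2<-Add1 | r0:1,r1:7,r2:Add1,r3:5,r4:7,r5:8
c2: issue SUB r5<-Add2 | r0:1,r1:7,r2:Add1,r3:5,r4:7,r5:Add2
c3: CDB Add1=16; issue SUB r0<-Add1 | r0:Add1,r1:7,r2:16,r3:5,r4:7,r5:Add2
c4: CDB Add2=2; issue MUL r5<-Mul1 | r0:Add1,r1:7,r2:16,r3:5,r4:7,r5:Mul1
c5: CDB Add1=15; issue ADD r2<-Add1 | r0:15,r1:7,r2:Add1,r3:5,r4:7,r5:Mul1
c6: issue ADD r4<-Add2 | r0:15,r1:7,r2:Add1,r3:5,r4:Add2,r5:Mul1
c7: stall | r0:15,r1:7,r2:Add1,r3:5,r4:Add2,r5:Mul1
c8: stall | r0:15,r1:7,r2:Add1,r3:5,r4:Add2,r5:Mul1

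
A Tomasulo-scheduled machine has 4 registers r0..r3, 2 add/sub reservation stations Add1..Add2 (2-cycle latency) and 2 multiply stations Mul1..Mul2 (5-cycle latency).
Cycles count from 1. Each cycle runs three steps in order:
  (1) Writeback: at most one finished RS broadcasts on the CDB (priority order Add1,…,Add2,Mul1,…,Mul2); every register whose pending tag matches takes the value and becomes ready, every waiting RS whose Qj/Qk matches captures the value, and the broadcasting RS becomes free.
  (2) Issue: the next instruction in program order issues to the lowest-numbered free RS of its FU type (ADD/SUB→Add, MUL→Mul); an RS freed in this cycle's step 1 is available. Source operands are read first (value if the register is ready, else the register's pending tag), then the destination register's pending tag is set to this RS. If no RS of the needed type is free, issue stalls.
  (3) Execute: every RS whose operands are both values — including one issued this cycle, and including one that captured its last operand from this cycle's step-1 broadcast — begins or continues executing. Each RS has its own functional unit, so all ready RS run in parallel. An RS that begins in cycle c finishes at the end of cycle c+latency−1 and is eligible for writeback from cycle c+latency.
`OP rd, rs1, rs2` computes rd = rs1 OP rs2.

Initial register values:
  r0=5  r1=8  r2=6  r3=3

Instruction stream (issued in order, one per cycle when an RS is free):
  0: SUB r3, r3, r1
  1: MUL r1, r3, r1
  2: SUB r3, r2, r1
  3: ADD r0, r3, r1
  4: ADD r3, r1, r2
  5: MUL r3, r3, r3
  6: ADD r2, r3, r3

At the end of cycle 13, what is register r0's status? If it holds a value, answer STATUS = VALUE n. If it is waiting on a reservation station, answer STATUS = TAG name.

cycle 1: issue SUB r3<-Add1 // r0:5,r1:8,r2:6,r3:Add1
cycle 2: issue MUL r1<-Mul1 // r0:5,r1:Mul1,r2:6,r3:Add1
cycle 3: CDB Add1=-5; issue SUB r3<-Add1 // r0:5,r1:Mul1,r2:6,r3:Add1
cycle 4: issue ADD r0<-Add2 // r0:Add2,r1:Mul1,r2:6,r3:Add1
cycle 5: stall // r0:Add2,r1:Mul1,r2:6,r3:Add1
cycle 6: stall // r0:Add2,r1:Mul1,r2:6,r3:Add1
cycle 7: stall // r0:Add2,r1:Mul1,r2:6,r3:Add1
cycle 8: CDB Mul1=-40; stall // r0:Add2,r1:-40,r2:6,r3:Add1
cycle 9: stall // r0:Add2,r1:-40,r2:6,r3:Add1
cycle 10: CDB Add1=46; issue ADD r3<-Add1 // r0:Add2,r1:-40,r2:6,r3:Add1
cycle 11: issue MUL r3<-Mul1 // r0:Add2,r1:-40,r2:6,r3:Mul1
cycle 12: CDB Add1=-34; issue ADD r2<-Add1 // r0:Add2,r1:-40,r2:Add1,r3:Mul1
cycle 13: CDB Add2=6 // r0:6,r1:-40,r2:Add1,r3:Mul1

STATUS = VALUE 6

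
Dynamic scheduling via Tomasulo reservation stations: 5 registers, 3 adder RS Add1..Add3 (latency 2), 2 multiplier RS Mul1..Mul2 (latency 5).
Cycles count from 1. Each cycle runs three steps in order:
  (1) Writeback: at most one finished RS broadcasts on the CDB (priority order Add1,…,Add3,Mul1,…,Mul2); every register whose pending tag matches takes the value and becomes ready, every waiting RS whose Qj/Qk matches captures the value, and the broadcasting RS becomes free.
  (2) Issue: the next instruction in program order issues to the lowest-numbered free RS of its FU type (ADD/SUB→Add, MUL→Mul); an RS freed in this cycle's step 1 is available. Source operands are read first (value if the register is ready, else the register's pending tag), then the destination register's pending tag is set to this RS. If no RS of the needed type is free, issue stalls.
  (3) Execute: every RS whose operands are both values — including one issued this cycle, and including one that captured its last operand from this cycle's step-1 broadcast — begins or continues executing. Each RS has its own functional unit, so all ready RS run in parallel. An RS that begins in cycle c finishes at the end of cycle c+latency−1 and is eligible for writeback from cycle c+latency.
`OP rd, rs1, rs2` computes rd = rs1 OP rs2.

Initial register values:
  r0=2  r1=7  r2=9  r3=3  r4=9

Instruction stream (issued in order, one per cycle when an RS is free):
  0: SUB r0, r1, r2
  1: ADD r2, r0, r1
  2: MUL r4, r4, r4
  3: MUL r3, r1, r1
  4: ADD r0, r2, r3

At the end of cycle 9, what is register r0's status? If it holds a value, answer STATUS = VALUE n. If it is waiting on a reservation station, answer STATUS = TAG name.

STATUS = TAG Add1

cycle 1: issue SUB r0<-Add1 // r0:Add1,r1:7,r2:9,r3:3,r4:9
cycle 2: issue ADD r2<-Add2 // r0:Add1,r1:7,r2:Add2,r3:3,r4:9
cycle 3: CDB Add1=-2; issue MUL r4<-Mul1 // r0:-2,r1:7,r2:Add2,r3:3,r4:Mul1
cycle 4: issue MUL r3<-Mul2 // r0:-2,r1:7,r2:Add2,r3:Mul2,r4:Mul1
cycle 5: CDB Add2=5; issue ADD r0<-Add1 // r0:Add1,r1:7,r2:5,r3:Mul2,r4:Mul1
cycle 6: - // r0:Add1,r1:7,r2:5,r3:Mul2,r4:Mul1
cycle 7: - // r0:Add1,r1:7,r2:5,r3:Mul2,r4:Mul1
cycle 8: CDB Mul1=81 // r0:Add1,r1:7,r2:5,r3:Mul2,r4:81
cycle 9: CDB Mul2=49 // r0:Add1,r1:7,r2:5,r3:49,r4:81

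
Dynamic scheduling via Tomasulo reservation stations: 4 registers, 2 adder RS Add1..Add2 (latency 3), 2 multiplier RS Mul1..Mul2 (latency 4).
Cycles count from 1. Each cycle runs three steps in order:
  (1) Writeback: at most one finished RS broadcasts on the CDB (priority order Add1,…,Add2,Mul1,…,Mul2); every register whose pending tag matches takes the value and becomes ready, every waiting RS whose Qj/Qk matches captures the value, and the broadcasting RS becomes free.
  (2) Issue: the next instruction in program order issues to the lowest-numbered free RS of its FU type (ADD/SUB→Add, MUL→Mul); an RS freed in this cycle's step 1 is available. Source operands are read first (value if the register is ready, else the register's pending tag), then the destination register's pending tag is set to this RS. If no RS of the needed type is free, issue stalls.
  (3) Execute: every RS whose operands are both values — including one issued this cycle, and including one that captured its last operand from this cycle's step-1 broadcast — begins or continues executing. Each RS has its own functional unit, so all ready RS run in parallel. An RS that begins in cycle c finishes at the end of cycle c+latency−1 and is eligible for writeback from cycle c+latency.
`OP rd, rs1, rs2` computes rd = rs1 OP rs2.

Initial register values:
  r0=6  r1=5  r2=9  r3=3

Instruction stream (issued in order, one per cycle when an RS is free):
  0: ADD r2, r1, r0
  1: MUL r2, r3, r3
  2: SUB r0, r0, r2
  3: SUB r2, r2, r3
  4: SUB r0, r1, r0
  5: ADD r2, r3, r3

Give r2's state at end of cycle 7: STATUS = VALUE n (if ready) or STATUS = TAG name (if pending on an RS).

cycle 1: issue ADD r2<-Add1 // r0:6,r1:5,r2:Add1,r3:3
cycle 2: issue MUL r2<-Mul1 // r0:6,r1:5,r2:Mul1,r3:3
cycle 3: issue SUB r0<-Add2 // r0:Add2,r1:5,r2:Mul1,r3:3
cycle 4: CDB Add1=11; issue SUB r2<-Add1 // r0:Add2,r1:5,r2:Add1,r3:3
cycle 5: stall // r0:Add2,r1:5,r2:Add1,r3:3
cycle 6: CDB Mul1=9; stall // r0:Add2,r1:5,r2:Add1,r3:3
cycle 7: stall // r0:Add2,r1:5,r2:Add1,r3:3

STATUS = TAG Add1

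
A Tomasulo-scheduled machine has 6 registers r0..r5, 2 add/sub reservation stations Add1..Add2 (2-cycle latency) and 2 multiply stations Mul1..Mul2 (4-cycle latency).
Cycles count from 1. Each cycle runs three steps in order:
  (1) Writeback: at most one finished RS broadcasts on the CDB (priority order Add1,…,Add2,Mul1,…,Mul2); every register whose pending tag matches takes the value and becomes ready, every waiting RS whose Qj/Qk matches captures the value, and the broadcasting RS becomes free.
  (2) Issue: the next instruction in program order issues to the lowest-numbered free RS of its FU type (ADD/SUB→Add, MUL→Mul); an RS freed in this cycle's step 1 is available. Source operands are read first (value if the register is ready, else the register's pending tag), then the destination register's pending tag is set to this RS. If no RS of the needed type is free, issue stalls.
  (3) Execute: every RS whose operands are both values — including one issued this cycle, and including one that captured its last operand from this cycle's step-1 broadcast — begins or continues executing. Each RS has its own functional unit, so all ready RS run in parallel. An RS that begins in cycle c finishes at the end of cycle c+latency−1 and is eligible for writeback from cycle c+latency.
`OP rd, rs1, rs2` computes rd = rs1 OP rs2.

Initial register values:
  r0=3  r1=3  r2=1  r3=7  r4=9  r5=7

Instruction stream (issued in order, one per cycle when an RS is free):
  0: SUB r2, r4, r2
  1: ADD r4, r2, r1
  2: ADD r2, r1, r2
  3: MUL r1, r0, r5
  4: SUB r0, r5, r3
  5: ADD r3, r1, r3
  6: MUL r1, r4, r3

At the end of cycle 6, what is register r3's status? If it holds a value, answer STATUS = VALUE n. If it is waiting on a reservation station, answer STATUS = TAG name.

c1: issue SUB r2<-Add1 | r0:3,r1:3,r2:Add1,r3:7,r4:9,r5:7
c2: issue ADD r4<-Add2 | r0:3,r1:3,r2:Add1,r3:7,r4:Add2,r5:7
c3: CDB Add1=8; issue ADD r2<-Add1 | r0:3,r1:3,r2:Add1,r3:7,r4:Add2,r5:7
c4: issue MUL r1<-Mul1 | r0:3,r1:Mul1,r2:Add1,r3:7,r4:Add2,r5:7
c5: CDB Add1=11; issue SUB r0<-Add1 | r0:Add1,r1:Mul1,r2:11,r3:7,r4:Add2,r5:7
c6: CDB Add2=11; issue ADD r3<-Add2 | r0:Add1,r1:Mul1,r2:11,r3:Add2,r4:11,r5:7

STATUS = TAG Add2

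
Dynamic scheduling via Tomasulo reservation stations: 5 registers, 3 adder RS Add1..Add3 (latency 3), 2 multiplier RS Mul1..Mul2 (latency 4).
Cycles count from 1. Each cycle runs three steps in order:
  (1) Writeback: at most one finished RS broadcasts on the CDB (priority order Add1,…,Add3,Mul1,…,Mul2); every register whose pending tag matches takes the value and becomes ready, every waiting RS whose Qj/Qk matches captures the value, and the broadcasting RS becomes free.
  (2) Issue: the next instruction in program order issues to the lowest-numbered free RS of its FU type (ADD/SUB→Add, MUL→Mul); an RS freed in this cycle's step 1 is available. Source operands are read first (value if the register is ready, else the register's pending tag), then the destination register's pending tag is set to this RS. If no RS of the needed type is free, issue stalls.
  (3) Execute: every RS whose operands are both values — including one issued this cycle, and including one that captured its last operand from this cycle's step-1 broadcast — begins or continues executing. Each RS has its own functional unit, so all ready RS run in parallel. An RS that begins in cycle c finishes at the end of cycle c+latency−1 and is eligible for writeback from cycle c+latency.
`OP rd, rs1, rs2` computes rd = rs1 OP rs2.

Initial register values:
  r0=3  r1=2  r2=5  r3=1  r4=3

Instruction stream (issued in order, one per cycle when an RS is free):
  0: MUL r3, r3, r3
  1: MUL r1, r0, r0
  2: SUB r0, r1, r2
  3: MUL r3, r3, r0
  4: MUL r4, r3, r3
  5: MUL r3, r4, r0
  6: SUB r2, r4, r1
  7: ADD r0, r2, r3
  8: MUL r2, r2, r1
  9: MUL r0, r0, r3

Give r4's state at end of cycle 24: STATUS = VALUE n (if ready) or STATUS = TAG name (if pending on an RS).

cycle 1: issue MUL r3<-Mul1 // r0:3,r1:2,r2:5,r3:Mul1,r4:3
cycle 2: issue MUL r1<-Mul2 // r0:3,r1:Mul2,r2:5,r3:Mul1,r4:3
cycle 3: issue SUB r0<-Add1 // r0:Add1,r1:Mul2,r2:5,r3:Mul1,r4:3
cycle 4: stall // r0:Add1,r1:Mul2,r2:5,r3:Mul1,r4:3
cycle 5: CDB Mul1=1; issue MUL r3<-Mul1 // r0:Add1,r1:Mul2,r2:5,r3:Mul1,r4:3
cycle 6: CDB Mul2=9; issue MUL r4<-Mul2 // r0:Add1,r1:9,r2:5,r3:Mul1,r4:Mul2
cycle 7: stall // r0:Add1,r1:9,r2:5,r3:Mul1,r4:Mul2
cycle 8: stall // r0:Add1,r1:9,r2:5,r3:Mul1,r4:Mul2
cycle 9: CDB Add1=4; stall // r0:4,r1:9,r2:5,r3:Mul1,r4:Mul2
cycle 10: stall // r0:4,r1:9,r2:5,r3:Mul1,r4:Mul2
cycle 11: stall // r0:4,r1:9,r2:5,r3:Mul1,r4:Mul2
cycle 12: stall // r0:4,r1:9,r2:5,r3:Mul1,r4:Mul2
cycle 13: CDB Mul1=4; issue MUL r3<-Mul1 // r0:4,r1:9,r2:5,r3:Mul1,r4:Mul2
cycle 14: issue SUB r2<-Add1 // r0:4,r1:9,r2:Add1,r3:Mul1,r4:Mul2
cycle 15: issue ADD r0<-Add2 // r0:Add2,r1:9,r2:Add1,r3:Mul1,r4:Mul2
cycle 16: stall // r0:Add2,r1:9,r2:Add1,r3:Mul1,r4:Mul2
cycle 17: CDB Mul2=16; issue MUL r2<-Mul2 // r0:Add2,r1:9,r2:Mul2,r3:Mul1,r4:16
cycle 18: stall // r0:Add2,r1:9,r2:Mul2,r3:Mul1,r4:16
cycle 19: stall // r0:Add2,r1:9,r2:Mul2,r3:Mul1,r4:16
cycle 20: CDB Add1=7; stall // r0:Add2,r1:9,r2:Mul2,r3:Mul1,r4:16
cycle 21: CDB Mul1=64; issue MUL r0<-Mul1 // r0:Mul1,r1:9,r2:Mul2,r3:64,r4:16
cycle 22: - // r0:Mul1,r1:9,r2:Mul2,r3:64,r4:16
cycle 23: - // r0:Mul1,r1:9,r2:Mul2,r3:64,r4:16
cycle 24: CDB Add2=71 // r0:Mul1,r1:9,r2:Mul2,r3:64,r4:16

STATUS = VALUE 16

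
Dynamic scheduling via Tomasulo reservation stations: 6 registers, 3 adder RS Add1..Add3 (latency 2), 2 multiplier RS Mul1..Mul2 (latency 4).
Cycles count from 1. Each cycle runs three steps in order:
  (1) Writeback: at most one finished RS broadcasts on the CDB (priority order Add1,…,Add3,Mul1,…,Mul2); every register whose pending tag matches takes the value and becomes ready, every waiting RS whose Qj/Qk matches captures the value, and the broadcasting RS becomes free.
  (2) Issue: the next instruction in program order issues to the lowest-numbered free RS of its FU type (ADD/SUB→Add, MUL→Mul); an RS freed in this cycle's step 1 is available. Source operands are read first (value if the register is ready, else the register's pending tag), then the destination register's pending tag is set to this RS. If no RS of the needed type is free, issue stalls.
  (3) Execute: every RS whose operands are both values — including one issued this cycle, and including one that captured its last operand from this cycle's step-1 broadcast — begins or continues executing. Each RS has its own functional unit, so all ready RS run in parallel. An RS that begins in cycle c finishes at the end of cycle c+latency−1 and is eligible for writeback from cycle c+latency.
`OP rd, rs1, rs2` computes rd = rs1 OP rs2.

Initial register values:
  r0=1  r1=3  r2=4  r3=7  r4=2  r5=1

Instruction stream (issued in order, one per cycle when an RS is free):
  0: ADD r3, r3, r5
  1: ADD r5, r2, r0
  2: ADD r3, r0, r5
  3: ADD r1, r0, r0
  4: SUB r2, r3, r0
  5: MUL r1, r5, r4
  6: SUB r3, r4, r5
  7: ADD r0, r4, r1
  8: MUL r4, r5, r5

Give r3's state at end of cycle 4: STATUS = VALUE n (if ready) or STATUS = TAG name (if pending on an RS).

  c1: issue ADD r3<-Add1  regs: r0:1,r1:3,r2:4,r3:Add1,r4:2,r5:1
  c2: issue ADD r5<-Add2  regs: r0:1,r1:3,r2:4,r3:Add1,r4:2,r5:Add2
  c3: CDB Add1=8; issue ADD r3<-Add1  regs: r0:1,r1:3,r2:4,r3:Add1,r4:2,r5:Add2
  c4: CDB Add2=5; issue ADD r1<-Add2  regs: r0:1,r1:Add2,r2:4,r3:Add1,r4:2,r5:5

STATUS = TAG Add1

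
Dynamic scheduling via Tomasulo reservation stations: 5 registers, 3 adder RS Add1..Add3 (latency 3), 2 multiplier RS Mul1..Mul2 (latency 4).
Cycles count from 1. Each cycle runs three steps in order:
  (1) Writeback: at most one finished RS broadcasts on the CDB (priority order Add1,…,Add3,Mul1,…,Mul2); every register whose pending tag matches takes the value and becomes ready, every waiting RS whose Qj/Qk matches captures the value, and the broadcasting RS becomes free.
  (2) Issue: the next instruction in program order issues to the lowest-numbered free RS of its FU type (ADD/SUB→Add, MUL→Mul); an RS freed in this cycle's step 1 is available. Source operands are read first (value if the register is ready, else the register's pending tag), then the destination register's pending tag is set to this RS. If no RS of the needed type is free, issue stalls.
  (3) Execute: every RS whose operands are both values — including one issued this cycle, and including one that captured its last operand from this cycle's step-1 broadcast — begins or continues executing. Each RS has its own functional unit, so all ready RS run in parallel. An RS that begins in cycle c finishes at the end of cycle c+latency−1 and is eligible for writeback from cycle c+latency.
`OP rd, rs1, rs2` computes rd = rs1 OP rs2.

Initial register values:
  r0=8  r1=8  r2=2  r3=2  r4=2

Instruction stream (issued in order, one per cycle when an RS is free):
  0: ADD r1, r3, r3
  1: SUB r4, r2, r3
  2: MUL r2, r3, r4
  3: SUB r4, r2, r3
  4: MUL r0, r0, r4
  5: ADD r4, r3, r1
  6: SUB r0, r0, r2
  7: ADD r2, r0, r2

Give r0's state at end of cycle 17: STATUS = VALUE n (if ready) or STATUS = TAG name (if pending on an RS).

  c1: issue ADD r1<-Add1  regs: r0:8,r1:Add1,r2:2,r3:2,r4:2
  c2: issue SUB r4<-Add2  regs: r0:8,r1:Add1,r2:2,r3:2,r4:Add2
  c3: issue MUL r2<-Mul1  regs: r0:8,r1:Add1,r2:Mul1,r3:2,r4:Add2
  c4: CDB Add1=4; issue SUB r4<-Add1  regs: r0:8,r1:4,r2:Mul1,r3:2,r4:Add1
  c5: CDB Add2=0; issue MUL r0<-Mul2  regs: r0:Mul2,r1:4,r2:Mul1,r3:2,r4:Add1
  c6: issue ADD r4<-Add2  regs: r0:Mul2,r1:4,r2:Mul1,r3:2,r4:Add2
  c7: issue SUB r0<-Add3  regs: r0:Add3,r1:4,r2:Mul1,r3:2,r4:Add2
  c8: stall  regs: r0:Add3,r1:4,r2:Mul1,r3:2,r4:Add2
  c9: CDB Add2=6; issue ADD r2<-Add2  regs: r0:Add3,r1:4,r2:Add2,r3:2,r4:6
  c10: CDB Mul1=0  regs: r0:Add3,r1:4,r2:Add2,r3:2,r4:6
  c11: -  regs: r0:Add3,r1:4,r2:Add2,r3:2,r4:6
  c12: -  regs: r0:Add3,r1:4,r2:Add2,r3:2,r4:6
  c13: CDB Add1=-2  regs: r0:Add3,r1:4,r2:Add2,r3:2,r4:6
  c14: -  regs: r0:Add3,r1:4,r2:Add2,r3:2,r4:6
  c15: -  regs: r0:Add3,r1:4,r2:Add2,r3:2,r4:6
  c16: -  regs: r0:Add3,r1:4,r2:Add2,r3:2,r4:6
  c17: CDB Mul2=-16  regs: r0:Add3,r1:4,r2:Add2,r3:2,r4:6

STATUS = TAG Add3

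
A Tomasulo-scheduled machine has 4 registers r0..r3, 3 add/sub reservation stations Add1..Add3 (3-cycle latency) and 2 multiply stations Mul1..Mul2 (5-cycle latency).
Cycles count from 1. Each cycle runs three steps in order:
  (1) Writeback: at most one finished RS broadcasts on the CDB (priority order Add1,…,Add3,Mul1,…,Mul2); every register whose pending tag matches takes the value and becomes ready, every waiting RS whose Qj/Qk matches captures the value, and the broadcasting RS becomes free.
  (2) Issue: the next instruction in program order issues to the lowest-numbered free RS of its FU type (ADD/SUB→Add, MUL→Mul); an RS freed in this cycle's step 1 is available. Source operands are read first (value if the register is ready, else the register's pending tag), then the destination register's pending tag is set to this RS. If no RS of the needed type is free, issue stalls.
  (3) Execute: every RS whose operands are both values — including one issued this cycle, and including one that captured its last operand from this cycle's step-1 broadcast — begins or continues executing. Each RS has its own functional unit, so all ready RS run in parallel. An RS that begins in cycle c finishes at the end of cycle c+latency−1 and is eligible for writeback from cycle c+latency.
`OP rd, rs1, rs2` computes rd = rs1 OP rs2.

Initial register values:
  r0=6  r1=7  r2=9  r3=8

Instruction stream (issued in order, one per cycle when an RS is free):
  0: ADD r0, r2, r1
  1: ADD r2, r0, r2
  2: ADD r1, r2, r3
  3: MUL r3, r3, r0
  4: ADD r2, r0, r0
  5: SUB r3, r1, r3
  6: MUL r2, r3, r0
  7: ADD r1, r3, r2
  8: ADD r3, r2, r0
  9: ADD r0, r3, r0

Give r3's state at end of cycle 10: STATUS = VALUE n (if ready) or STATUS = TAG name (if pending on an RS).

STATUS = TAG Add3

c1: issue ADD r0<-Add1 | r0:Add1,r1:7,r2:9,r3:8
c2: issue ADD r2<-Add2 | r0:Add1,r1:7,r2:Add2,r3:8
c3: issue ADD r1<-Add3 | r0:Add1,r1:Add3,r2:Add2,r3:8
c4: CDB Add1=16; issue MUL r3<-Mul1 | r0:16,r1:Add3,r2:Add2,r3:Mul1
c5: issue ADD r2<-Add1 | r0:16,r1:Add3,r2:Add1,r3:Mul1
c6: stall | r0:16,r1:Add3,r2:Add1,r3:Mul1
c7: CDB Add2=25; issue SUB r3<-Add2 | r0:16,r1:Add3,r2:Add1,r3:Add2
c8: CDB Add1=32; issue MUL r2<-Mul2 | r0:16,r1:Add3,r2:Mul2,r3:Add2
c9: CDB Mul1=128; issue ADD r1<-Add1 | r0:16,r1:Add1,r2:Mul2,r3:Add2
c10: CDB Add3=33; issue ADD r3<-Add3 | r0:16,r1:Add1,r2:Mul2,r3:Add3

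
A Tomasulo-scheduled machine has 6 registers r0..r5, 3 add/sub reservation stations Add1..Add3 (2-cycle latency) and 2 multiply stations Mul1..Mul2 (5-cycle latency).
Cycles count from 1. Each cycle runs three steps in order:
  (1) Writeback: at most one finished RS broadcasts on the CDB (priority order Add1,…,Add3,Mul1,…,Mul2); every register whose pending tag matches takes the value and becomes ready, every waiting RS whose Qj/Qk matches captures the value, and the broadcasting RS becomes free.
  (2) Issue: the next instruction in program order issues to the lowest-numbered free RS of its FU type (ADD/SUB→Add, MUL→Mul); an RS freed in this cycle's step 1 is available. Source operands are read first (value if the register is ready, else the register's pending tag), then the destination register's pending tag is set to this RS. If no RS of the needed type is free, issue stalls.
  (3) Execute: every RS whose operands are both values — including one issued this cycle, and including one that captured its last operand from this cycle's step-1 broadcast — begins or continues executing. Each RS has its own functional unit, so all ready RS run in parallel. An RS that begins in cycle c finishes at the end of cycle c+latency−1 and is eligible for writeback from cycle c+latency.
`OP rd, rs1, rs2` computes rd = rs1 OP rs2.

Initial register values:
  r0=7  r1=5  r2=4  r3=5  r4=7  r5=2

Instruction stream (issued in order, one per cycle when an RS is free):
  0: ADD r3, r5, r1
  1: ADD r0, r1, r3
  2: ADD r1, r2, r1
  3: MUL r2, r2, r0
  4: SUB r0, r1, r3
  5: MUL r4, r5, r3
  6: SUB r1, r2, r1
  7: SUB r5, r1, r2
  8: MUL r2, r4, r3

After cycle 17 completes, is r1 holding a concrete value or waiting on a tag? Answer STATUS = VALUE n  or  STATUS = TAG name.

c1: issue ADD r3<-Add1 | r0:7,r1:5,r2:4,r3:Add1,r4:7,r5:2
c2: issue ADD r0<-Add2 | r0:Add2,r1:5,r2:4,r3:Add1,r4:7,r5:2
c3: CDB Add1=7; issue ADD r1<-Add1 | r0:Add2,r1:Add1,r2:4,r3:7,r4:7,r5:2
c4: issue MUL r2<-Mul1 | r0:Add2,r1:Add1,r2:Mul1,r3:7,r4:7,r5:2
c5: CDB Add1=9; issue SUB r0<-Add1 | r0:Add1,r1:9,r2:Mul1,r3:7,r4:7,r5:2
c6: CDB Add2=12; issue MUL r4<-Mul2 | r0:Add1,r1:9,r2:Mul1,r3:7,r4:Mul2,r5:2
c7: CDB Add1=2; issue SUB r1<-Add1 | r0:2,r1:Add1,r2:Mul1,r3:7,r4:Mul2,r5:2
c8: issue SUB r5<-Add2 | r0:2,r1:Add1,r2:Mul1,r3:7,r4:Mul2,r5:Add2
c9: stall | r0:2,r1:Add1,r2:Mul1,r3:7,r4:Mul2,r5:Add2
c10: stall | r0:2,r1:Add1,r2:Mul1,r3:7,r4:Mul2,r5:Add2
c11: CDB Mul1=48; issue MUL r2<-Mul1 | r0:2,r1:Add1,r2:Mul1,r3:7,r4:Mul2,r5:Add2
c12: CDB Mul2=14 | r0:2,r1:Add1,r2:Mul1,r3:7,r4:14,r5:Add2
c13: CDB Add1=39 | r0:2,r1:39,r2:Mul1,r3:7,r4:14,r5:Add2
c14: - | r0:2,r1:39,r2:Mul1,r3:7,r4:14,r5:Add2
c15: CDB Add2=-9 | r0:2,r1:39,r2:Mul1,r3:7,r4:14,r5:-9
c16: - | r0:2,r1:39,r2:Mul1,r3:7,r4:14,r5:-9
c17: CDB Mul1=98 | r0:2,r1:39,r2:98,r3:7,r4:14,r5:-9

STATUS = VALUE 39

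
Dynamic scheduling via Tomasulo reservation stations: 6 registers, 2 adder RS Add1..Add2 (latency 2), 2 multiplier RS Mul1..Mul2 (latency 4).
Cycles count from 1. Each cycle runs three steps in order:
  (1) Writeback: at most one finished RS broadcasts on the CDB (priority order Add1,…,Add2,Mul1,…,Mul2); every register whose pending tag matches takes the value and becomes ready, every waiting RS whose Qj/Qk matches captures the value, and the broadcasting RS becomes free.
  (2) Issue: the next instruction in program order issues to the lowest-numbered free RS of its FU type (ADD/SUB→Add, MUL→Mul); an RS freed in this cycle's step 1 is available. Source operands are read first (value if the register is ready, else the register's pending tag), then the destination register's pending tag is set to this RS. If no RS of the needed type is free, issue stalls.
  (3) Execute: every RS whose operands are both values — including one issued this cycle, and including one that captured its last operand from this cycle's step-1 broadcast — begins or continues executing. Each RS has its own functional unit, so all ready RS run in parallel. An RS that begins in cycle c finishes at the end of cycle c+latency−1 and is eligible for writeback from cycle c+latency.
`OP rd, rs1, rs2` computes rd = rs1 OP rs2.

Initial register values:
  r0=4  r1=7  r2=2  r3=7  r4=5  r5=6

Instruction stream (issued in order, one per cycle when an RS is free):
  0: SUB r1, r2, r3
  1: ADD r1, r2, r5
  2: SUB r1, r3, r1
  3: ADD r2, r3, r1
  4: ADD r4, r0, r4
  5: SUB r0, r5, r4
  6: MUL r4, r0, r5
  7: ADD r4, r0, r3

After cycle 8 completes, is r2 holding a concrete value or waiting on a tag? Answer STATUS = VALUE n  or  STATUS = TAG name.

STATUS = TAG Add2

c1: issue SUB r1<-Add1 | r0:4,r1:Add1,r2:2,r3:7,r4:5,r5:6
c2: issue ADD r1<-Add2 | r0:4,r1:Add2,r2:2,r3:7,r4:5,r5:6
c3: CDB Add1=-5; issue SUB r1<-Add1 | r0:4,r1:Add1,r2:2,r3:7,r4:5,r5:6
c4: CDB Add2=8; issue ADD r2<-Add2 | r0:4,r1:Add1,r2:Add2,r3:7,r4:5,r5:6
c5: stall | r0:4,r1:Add1,r2:Add2,r3:7,r4:5,r5:6
c6: CDB Add1=-1; issue ADD r4<-Add1 | r0:4,r1:-1,r2:Add2,r3:7,r4:Add1,r5:6
c7: stall | r0:4,r1:-1,r2:Add2,r3:7,r4:Add1,r5:6
c8: CDB Add1=9; issue SUB r0<-Add1 | r0:Add1,r1:-1,r2:Add2,r3:7,r4:9,r5:6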